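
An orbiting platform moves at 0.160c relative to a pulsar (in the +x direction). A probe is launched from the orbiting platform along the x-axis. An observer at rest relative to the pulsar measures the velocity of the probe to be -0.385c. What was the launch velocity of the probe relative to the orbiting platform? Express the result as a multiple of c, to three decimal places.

-0.513c

Invert the composition law: u' = (u − v)/(1 − uv/c²).
u' = (-0.385 − 0.160) / (1 − (-0.385)(0.160)) = -0.5450/1.0616 = -0.5134.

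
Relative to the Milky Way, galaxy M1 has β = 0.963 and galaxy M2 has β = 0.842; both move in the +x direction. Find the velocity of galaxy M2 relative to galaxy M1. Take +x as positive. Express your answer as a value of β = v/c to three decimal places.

β = -0.640

β_A = 0.963, β_B = 0.842.
Transform to A's frame with the inverse velocity-addition law: u' = (u − v)/(1 − uv/c²), taking u = β_B and v = β_A.
u' = (0.842 − 0.963) / (1 − (0.963)(0.842)) = -0.1210/0.1892 = -0.6397.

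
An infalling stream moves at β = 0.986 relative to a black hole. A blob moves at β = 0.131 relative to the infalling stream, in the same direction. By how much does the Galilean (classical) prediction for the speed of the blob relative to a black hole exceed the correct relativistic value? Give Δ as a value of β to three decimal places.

Galilean: u_cl = 0.131 + 0.986 = 1.1170.
Relativistic: u_rel = (0.131 + 0.986) / (1 + 0.131·0.986) = 1.1170/1.1292 = 0.9892.
Δ = 1.1170 − 0.9892 = 0.1278.
(The classical prediction exceeds c; the relativistic result does not.)

Δ = 0.128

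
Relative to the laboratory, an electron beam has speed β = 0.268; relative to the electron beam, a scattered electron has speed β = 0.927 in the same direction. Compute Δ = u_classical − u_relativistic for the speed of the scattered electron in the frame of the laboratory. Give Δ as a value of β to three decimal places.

Δ = 0.238

Galilean: u_cl = 0.927 + 0.268 = 1.1950.
Relativistic: u_rel = (0.927 + 0.268) / (1 + 0.927·0.268) = 1.1950/1.2484 = 0.9572.
Δ = 1.1950 − 0.9572 = 0.2378.
(The classical prediction exceeds c; the relativistic result does not.)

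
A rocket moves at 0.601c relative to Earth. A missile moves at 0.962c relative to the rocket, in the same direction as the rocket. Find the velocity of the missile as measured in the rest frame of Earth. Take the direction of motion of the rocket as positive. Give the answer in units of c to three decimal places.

0.990c

With v = 0.601 and u' = 0.962 (in units of c),
u = (u' + v)/(1 + u'v/c²):
u = (0.962 + 0.601) / (1 + 0.962·0.601) = 1.5630/1.5782 = 0.9904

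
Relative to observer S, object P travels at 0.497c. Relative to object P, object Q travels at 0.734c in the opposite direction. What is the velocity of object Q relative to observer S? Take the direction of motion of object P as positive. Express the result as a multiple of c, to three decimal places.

With v = 0.497 and u' = -0.734 (in units of c),
u = (u' + v)/(1 + u'v/c²):
u = (-0.734 + 0.497) / (1 + (-0.734)·0.497) = -0.2370/0.6352 = -0.3731
(Galilean addition would give -0.237c.)

-0.373c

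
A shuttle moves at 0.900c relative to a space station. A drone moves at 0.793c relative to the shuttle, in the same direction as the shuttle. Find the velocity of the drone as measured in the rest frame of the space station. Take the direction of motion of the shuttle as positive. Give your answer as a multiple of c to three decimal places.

With v = 0.900 and u' = 0.793 (in units of c),
u = (u' + v)/(1 + u'v/c²):
u = (0.793 + 0.900) / (1 + 0.793·0.900) = 1.6930/1.7137 = 0.9879

0.988c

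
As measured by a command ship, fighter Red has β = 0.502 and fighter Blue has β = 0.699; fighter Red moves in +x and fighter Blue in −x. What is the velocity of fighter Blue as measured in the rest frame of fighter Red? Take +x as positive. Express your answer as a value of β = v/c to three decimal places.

β = -0.889

β_A = 0.502, β_B = -0.699.
Transform to A's frame with the inverse velocity-addition law: u' = (u − v)/(1 − uv/c²), taking u = β_B and v = β_A.
u' = (-0.699 − 0.502) / (1 − (0.502)(-0.699)) = -1.2010/1.3509 = -0.8890.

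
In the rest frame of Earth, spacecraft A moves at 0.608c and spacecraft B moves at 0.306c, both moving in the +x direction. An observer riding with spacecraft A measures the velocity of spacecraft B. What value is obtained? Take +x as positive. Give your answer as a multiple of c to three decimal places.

-0.371c

β_A = 0.608, β_B = 0.306.
Transform to A's frame with the inverse velocity-addition law: u' = (u − v)/(1 − uv/c²), taking u = β_B and v = β_A.
u' = (0.306 − 0.608) / (1 − (0.608)(0.306)) = -0.3020/0.8140 = -0.3710.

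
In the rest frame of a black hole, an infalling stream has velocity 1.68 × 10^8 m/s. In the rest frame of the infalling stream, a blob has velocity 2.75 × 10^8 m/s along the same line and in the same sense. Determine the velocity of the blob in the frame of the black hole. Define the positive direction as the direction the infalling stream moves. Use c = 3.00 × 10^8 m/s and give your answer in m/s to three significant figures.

2.93 × 10^8 m/s

In units of c (dividing by 3.00 × 10^8 m/s): v = 0.560, u' = 0.917.
u = (u' + v)/(1 + u'v/c²):
u = (0.917 + 0.560) / (1 + 0.917·0.560) = 1.4767/1.5133 = 0.9758
Converting back: u = 0.9758 × 3.00 × 10^8 m/s.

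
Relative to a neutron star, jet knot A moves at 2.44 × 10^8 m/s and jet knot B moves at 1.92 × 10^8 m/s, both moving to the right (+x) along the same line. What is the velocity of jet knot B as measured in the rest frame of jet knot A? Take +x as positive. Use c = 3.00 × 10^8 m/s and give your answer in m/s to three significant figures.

β_A = 0.813, β_B = 0.640 (dividing each by c = 3.00 × 10^8 m/s).
Transform to A's frame with the inverse velocity-addition law: u' = (u − v)/(1 − uv/c²), taking u = β_B and v = β_A.
u' = (0.640 − 0.813) / (1 − (0.813)(0.640)) = -0.1733/0.4795 = -0.3615.
u' = -0.3615 × 3.00 × 10^8 m/s.

-1.08 × 10^8 m/s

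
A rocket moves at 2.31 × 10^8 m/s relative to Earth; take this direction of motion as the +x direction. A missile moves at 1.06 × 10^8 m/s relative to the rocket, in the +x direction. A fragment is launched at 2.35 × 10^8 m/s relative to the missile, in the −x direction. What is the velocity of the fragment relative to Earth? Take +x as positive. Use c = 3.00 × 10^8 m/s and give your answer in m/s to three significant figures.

+9.71 × 10^7 m/s

Apply u = (u' + v)/(1 + u'v/c²) successively, working outward toward Earth.
(Dividing each given speed by c = 3.00 × 10^8 m/s to work in units of c.)
Start: velocity of the rocket relative to Earth = 0.7700c.
Compose with the missile (u' = 0.353 in the rocket frame): u_1 = (0.353 + 0.770) / (1 + 0.353·0.770) = 1.1233/1.2721 = 0.8831.
Compose with the fragment (u' = -0.783 in the missile frame): u_2 = (-0.783 + 0.883) / (1 + (-0.783)·0.883) = 0.0997/0.3083 = 0.3236.
So u = 0.3236 × 3.00 × 10^8 m/s.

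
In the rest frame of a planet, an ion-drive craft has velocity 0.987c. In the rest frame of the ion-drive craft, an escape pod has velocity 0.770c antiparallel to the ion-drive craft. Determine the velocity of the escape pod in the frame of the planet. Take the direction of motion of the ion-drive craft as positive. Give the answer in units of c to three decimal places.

With v = 0.987 and u' = -0.770 (in units of c),
u = (u' + v)/(1 + u'v/c²):
u = (-0.770 + 0.987) / (1 + (-0.770)·0.987) = 0.2170/0.2400 = 0.9041
(Galilean addition would give +0.217c.)

+0.904c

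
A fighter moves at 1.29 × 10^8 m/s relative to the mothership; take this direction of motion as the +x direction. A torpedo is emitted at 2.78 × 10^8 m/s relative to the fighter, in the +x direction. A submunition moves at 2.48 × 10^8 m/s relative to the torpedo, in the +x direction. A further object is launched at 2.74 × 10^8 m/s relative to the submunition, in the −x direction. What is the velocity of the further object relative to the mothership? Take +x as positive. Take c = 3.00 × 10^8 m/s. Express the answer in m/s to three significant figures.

Apply u = (u' + v)/(1 + u'v/c²) successively, working outward toward the mothership.
(Dividing each given speed by c = 3.00 × 10^8 m/s to work in units of c.)
Start: velocity of the fighter relative to the mothership = 0.4300c.
Compose with the torpedo (u' = 0.927 in the fighter frame): u_1 = (0.927 + 0.430) / (1 + 0.927·0.430) = 1.3567/1.3985 = 0.9701.
Compose with the submunition (u' = 0.827 in the torpedo frame): u_2 = (0.827 + 0.970) / (1 + 0.827·0.970) = 1.7968/1.8020 = 0.9971.
Compose with the further object (u' = -0.913 in the submunition frame): u_3 = (-0.913 + 0.997) / (1 + (-0.913)·0.997) = 0.0838/0.0893 = 0.9384.
So u = 0.9384 × 3.00 × 10^8 m/s.

+2.82 × 10^8 m/s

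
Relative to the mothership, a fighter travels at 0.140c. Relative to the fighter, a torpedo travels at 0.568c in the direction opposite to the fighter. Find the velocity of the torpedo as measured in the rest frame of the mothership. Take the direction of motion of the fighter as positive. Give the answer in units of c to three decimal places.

With v = 0.140 and u' = -0.568 (in units of c),
u = (u' + v)/(1 + u'v/c²):
u = (-0.568 + 0.140) / (1 + (-0.568)·0.140) = -0.4280/0.9205 = -0.4650

-0.465c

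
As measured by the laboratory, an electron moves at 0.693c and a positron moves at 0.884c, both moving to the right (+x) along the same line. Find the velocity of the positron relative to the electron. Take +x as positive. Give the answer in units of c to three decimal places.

+0.493c

β_A = 0.693, β_B = 0.884.
Transform to A's frame with the inverse velocity-addition law: u' = (u − v)/(1 − uv/c²), taking u = β_B and v = β_A.
u' = (0.884 − 0.693) / (1 − (0.693)(0.884)) = 0.1910/0.3874 = 0.4930.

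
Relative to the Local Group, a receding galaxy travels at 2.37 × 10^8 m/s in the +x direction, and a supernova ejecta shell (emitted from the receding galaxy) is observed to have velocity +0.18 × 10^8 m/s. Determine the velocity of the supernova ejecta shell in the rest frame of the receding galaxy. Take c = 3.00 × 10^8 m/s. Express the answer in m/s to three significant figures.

-2.30 × 10^8 m/s

v = 0.790c, u = 0.060c.
Invert the composition law: u' = (u − v)/(1 − uv/c²).
u' = (0.060 − 0.790) / (1 − (0.060)(0.790)) = -0.7300/0.9526 = -0.7663.
u' = -0.7663 × 3.00 × 10^8 m/s.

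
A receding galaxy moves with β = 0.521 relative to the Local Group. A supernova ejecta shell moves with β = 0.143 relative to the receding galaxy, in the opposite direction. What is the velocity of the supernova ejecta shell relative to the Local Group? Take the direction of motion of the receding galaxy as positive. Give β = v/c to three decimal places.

β = +0.408

With v = 0.521 and u' = -0.143 (in units of c),
u = (u' + v)/(1 + u'v/c²):
u = (-0.143 + 0.521) / (1 + (-0.143)·0.521) = 0.3780/0.9255 = 0.4084
(Galilean addition would give +0.378c.)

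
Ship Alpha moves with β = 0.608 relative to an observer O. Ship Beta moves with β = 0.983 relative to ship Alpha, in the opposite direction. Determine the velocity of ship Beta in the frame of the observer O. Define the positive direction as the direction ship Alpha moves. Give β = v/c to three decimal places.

With v = 0.608 and u' = -0.983 (in units of c),
u = (u' + v)/(1 + u'v/c²):
u = (-0.983 + 0.608) / (1 + (-0.983)·0.608) = -0.3750/0.4023 = -0.9321

β = -0.932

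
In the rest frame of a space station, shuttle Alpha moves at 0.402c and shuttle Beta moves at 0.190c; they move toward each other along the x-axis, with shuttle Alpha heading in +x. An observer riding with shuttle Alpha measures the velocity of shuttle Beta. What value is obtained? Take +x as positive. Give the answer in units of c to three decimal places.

-0.550c

β_A = 0.402, β_B = -0.190.
Transform to A's frame with the inverse velocity-addition law: u' = (u − v)/(1 − uv/c²), taking u = β_B and v = β_A.
u' = (-0.190 − 0.402) / (1 − (0.402)(-0.190)) = -0.5920/1.0764 = -0.5500.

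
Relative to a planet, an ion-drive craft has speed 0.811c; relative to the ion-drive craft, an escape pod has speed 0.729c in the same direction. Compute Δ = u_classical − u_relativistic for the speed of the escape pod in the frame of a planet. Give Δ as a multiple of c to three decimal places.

Galilean: u_cl = 0.729 + 0.811 = 1.5400.
Relativistic: u_rel = (0.729 + 0.811) / (1 + 0.729·0.811) = 1.5400/1.5912 = 0.9678.
Δ = 1.5400 − 0.9678 = 0.5722.
(The classical prediction exceeds c; the relativistic result does not.)

Δ = 0.572c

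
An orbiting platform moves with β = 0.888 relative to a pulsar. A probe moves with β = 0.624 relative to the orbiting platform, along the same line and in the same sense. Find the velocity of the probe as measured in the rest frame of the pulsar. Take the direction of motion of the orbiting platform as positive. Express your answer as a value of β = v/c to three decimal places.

With v = 0.888 and u' = 0.624 (in units of c),
u = (u' + v)/(1 + u'v/c²):
u = (0.624 + 0.888) / (1 + 0.624·0.888) = 1.5120/1.5541 = 0.9729

β = 0.973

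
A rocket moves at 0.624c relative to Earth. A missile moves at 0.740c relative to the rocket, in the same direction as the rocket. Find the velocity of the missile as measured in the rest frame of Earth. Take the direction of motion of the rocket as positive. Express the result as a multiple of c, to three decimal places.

With v = 0.624 and u' = 0.740 (in units of c),
u = (u' + v)/(1 + u'v/c²):
u = (0.740 + 0.624) / (1 + 0.740·0.624) = 1.3640/1.4618 = 0.9331
(Galilean addition would give +1.364c, exceeding c.)

0.933c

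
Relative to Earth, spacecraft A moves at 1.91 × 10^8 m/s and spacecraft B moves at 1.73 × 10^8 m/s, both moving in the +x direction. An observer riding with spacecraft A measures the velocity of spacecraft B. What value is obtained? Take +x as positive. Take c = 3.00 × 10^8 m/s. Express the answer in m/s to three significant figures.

-2.84 × 10^7 m/s

β_A = 0.637, β_B = 0.577 (dividing each by c = 3.00 × 10^8 m/s).
Transform to A's frame with the inverse velocity-addition law: u' = (u − v)/(1 − uv/c²), taking u = β_B and v = β_A.
u' = (0.577 − 0.637) / (1 − (0.637)(0.577)) = -0.0600/0.6329 = -0.0948.
u' = -0.0948 × 3.00 × 10^8 m/s.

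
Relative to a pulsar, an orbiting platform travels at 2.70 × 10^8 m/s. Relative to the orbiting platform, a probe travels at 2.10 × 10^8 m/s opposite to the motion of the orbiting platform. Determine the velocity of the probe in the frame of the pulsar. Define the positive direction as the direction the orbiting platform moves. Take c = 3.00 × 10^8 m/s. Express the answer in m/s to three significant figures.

In units of c (dividing by 3.00 × 10^8 m/s): v = 0.900, u' = -0.700.
u = (u' + v)/(1 + u'v/c²):
u = (-0.700 + 0.900) / (1 + (-0.700)·0.900) = 0.2000/0.3700 = 0.5405
(Galilean addition would give +0.200c.)
Converting back: u = 0.5405 × 3.00 × 10^8 m/s.

+1.62 × 10^8 m/s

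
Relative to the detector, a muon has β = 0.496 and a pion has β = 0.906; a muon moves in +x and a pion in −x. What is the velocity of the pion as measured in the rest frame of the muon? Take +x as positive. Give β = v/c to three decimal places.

β_A = 0.496, β_B = -0.906.
Transform to A's frame with the inverse velocity-addition law: u' = (u − v)/(1 − uv/c²), taking u = β_B and v = β_A.
u' = (-0.906 − 0.496) / (1 − (0.496)(-0.906)) = -1.4020/1.4494 = -0.9673.

β = -0.967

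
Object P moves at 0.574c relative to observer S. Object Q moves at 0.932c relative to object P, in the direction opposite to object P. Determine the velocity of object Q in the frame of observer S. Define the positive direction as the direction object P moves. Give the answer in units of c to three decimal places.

With v = 0.574 and u' = -0.932 (in units of c),
u = (u' + v)/(1 + u'v/c²):
u = (-0.932 + 0.574) / (1 + (-0.932)·0.574) = -0.3580/0.4650 = -0.7698

-0.770c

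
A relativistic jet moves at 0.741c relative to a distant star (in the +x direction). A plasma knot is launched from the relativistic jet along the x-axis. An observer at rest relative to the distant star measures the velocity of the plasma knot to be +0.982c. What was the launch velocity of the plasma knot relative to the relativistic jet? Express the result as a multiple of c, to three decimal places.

Invert the composition law: u' = (u − v)/(1 − uv/c²).
u' = (0.982 − 0.741) / (1 − (0.982)(0.741)) = 0.2410/0.2723 = 0.8849.

+0.885c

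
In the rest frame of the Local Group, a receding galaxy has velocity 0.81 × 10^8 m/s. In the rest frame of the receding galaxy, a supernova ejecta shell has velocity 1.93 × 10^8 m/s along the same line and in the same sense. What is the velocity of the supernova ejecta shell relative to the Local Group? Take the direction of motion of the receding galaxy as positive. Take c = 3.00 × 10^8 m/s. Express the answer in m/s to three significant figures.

2.33 × 10^8 m/s

In units of c (dividing by 3.00 × 10^8 m/s): v = 0.270, u' = 0.643.
u = (u' + v)/(1 + u'v/c²):
u = (0.643 + 0.270) / (1 + 0.643·0.270) = 0.9133/1.1737 = 0.7782
(Galilean addition would give +0.913c.)
Converting back: u = 0.7782 × 3.00 × 10^8 m/s.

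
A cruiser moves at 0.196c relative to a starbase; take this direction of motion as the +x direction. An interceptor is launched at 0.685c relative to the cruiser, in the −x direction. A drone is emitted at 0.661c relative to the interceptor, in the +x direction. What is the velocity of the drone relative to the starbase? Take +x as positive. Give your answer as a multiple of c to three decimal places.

Apply u = (u' + v)/(1 + u'v/c²) successively, working outward toward the starbase.
Start: velocity of the cruiser relative to the starbase = 0.1960c.
Compose with the interceptor (u' = -0.685 in the cruiser frame): u_1 = (-0.685 + 0.196) / (1 + (-0.685)·0.196) = -0.4890/0.8657 = -0.5648.
Compose with the drone (u' = 0.661 in the interceptor frame): u_2 = (0.661 + (-0.565)) / (1 + 0.661·(-0.565)) = 0.0962/0.6266 = 0.1535.

+0.153c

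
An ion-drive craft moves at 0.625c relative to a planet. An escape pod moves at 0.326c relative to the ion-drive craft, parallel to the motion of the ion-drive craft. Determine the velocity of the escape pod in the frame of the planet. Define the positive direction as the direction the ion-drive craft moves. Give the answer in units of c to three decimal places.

0.790c

With v = 0.625 and u' = 0.326 (in units of c),
u = (u' + v)/(1 + u'v/c²):
u = (0.326 + 0.625) / (1 + 0.326·0.625) = 0.9510/1.2038 = 0.7900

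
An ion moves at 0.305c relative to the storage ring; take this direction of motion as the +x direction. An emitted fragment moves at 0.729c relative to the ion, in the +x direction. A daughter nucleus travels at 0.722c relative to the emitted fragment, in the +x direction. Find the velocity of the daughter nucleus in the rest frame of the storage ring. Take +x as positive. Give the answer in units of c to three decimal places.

0.973c

Apply u = (u' + v)/(1 + u'v/c²) successively, working outward toward the storage ring.
Start: velocity of the ion relative to the storage ring = 0.3050c.
Compose with the emitted fragment (u' = 0.729 in the ion frame): u_1 = (0.729 + 0.305) / (1 + 0.729·0.305) = 1.0340/1.2223 = 0.8459.
Compose with the daughter nucleus (u' = 0.722 in the emitted fragment frame): u_2 = (0.722 + 0.846) / (1 + 0.722·0.846) = 1.5679/1.6108 = 0.9734.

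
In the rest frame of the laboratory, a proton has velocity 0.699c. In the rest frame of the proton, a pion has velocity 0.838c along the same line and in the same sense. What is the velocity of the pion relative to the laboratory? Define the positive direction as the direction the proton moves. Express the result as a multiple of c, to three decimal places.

0.969c

With v = 0.699 and u' = 0.838 (in units of c),
u = (u' + v)/(1 + u'v/c²):
u = (0.838 + 0.699) / (1 + 0.838·0.699) = 1.5370/1.5858 = 0.9693
(Galilean addition would give +1.537c, exceeding c.)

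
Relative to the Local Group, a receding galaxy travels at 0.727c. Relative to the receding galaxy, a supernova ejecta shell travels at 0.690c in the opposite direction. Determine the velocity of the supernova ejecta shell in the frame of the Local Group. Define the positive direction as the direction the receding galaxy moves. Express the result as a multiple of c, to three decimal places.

+0.074c

With v = 0.727 and u' = -0.690 (in units of c),
u = (u' + v)/(1 + u'v/c²):
u = (-0.690 + 0.727) / (1 + (-0.690)·0.727) = 0.0370/0.4984 = 0.0742
(Galilean addition would give +0.037c.)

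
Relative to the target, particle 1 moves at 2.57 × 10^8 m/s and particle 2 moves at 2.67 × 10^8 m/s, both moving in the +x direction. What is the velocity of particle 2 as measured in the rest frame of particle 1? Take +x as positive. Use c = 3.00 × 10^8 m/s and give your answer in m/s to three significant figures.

β_A = 0.857, β_B = 0.890 (dividing each by c = 3.00 × 10^8 m/s).
Transform to A's frame with the inverse velocity-addition law: u' = (u − v)/(1 − uv/c²), taking u = β_B and v = β_A.
u' = (0.890 − 0.857) / (1 − (0.857)(0.890)) = 0.0333/0.2376 = 0.1403.
u' = 0.1403 × 3.00 × 10^8 m/s.

+4.21 × 10^7 m/s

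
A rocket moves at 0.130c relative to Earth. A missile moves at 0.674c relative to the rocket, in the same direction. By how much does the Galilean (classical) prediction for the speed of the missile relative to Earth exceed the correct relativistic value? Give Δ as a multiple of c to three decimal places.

Galilean: u_cl = 0.674 + 0.130 = 0.8040.
Relativistic: u_rel = (0.674 + 0.130) / (1 + 0.674·0.130) = 0.8040/1.0876 = 0.7392.
Δ = 0.8040 − 0.7392 = 0.0648.

Δ = 0.065c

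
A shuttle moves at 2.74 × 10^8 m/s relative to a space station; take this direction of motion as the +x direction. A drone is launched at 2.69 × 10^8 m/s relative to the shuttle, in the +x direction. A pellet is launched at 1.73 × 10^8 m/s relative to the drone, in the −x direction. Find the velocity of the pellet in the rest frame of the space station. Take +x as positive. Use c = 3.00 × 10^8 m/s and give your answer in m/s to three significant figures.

Apply u = (u' + v)/(1 + u'v/c²) successively, working outward toward the space station.
(Dividing each given speed by c = 3.00 × 10^8 m/s to work in units of c.)
Start: velocity of the shuttle relative to the space station = 0.9133c.
Compose with the drone (u' = 0.897 in the shuttle frame): u_1 = (0.897 + 0.913) / (1 + 0.897·0.913) = 1.8100/1.8190 = 0.9951.
Compose with the pellet (u' = -0.577 in the drone frame): u_2 = (-0.577 + 0.995) / (1 + (-0.577)·0.995) = 0.4184/0.4262 = 0.9818.
So u = 0.9818 × 3.00 × 10^8 m/s.

+2.95 × 10^8 m/s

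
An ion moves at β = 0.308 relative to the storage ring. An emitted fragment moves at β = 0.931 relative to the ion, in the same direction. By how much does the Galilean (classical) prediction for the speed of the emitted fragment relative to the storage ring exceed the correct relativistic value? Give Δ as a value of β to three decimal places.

Galilean: u_cl = 0.931 + 0.308 = 1.2390.
Relativistic: u_rel = (0.931 + 0.308) / (1 + 0.931·0.308) = 1.2390/1.2867 = 0.9629.
Δ = 1.2390 − 0.9629 = 0.2761.
(The classical prediction exceeds c; the relativistic result does not.)

Δ = 0.276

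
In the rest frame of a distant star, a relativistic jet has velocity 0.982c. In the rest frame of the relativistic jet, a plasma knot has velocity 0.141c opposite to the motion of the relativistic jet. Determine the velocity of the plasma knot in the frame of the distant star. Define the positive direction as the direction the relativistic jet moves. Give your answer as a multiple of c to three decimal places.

+0.976c

With v = 0.982 and u' = -0.141 (in units of c),
u = (u' + v)/(1 + u'v/c²):
u = (-0.141 + 0.982) / (1 + (-0.141)·0.982) = 0.8410/0.8615 = 0.9762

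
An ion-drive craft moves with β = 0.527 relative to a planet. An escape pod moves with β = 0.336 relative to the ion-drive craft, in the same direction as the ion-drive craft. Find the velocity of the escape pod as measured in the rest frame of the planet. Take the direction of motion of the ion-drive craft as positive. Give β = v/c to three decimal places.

β = 0.733

With v = 0.527 and u' = 0.336 (in units of c),
u = (u' + v)/(1 + u'v/c²):
u = (0.336 + 0.527) / (1 + 0.336·0.527) = 0.8630/1.1771 = 0.7332
(Galilean addition would give +0.863c.)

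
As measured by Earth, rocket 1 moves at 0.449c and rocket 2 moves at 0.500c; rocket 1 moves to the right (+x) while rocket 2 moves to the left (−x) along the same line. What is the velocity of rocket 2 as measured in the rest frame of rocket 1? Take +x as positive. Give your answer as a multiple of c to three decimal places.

β_A = 0.449, β_B = -0.500.
Transform to A's frame with the inverse velocity-addition law: u' = (u − v)/(1 − uv/c²), taking u = β_B and v = β_A.
u' = (-0.500 − 0.449) / (1 − (0.449)(-0.500)) = -0.9490/1.2245 = -0.7750.

-0.775c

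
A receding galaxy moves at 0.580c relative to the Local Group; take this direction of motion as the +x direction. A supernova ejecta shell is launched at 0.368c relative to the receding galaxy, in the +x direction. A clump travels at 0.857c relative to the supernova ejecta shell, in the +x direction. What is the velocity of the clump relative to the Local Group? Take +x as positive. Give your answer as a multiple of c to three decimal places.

0.981c

Apply u = (u' + v)/(1 + u'v/c²) successively, working outward toward the Local Group.
Start: velocity of the receding galaxy relative to the Local Group = 0.5800c.
Compose with the supernova ejecta shell (u' = 0.368 in the receding galaxy frame): u_1 = (0.368 + 0.580) / (1 + 0.368·0.580) = 0.9480/1.2134 = 0.7812.
Compose with the clump (u' = 0.857 in the supernova ejecta shell frame): u_2 = (0.857 + 0.781) / (1 + 0.857·0.781) = 1.6382/1.6695 = 0.9813.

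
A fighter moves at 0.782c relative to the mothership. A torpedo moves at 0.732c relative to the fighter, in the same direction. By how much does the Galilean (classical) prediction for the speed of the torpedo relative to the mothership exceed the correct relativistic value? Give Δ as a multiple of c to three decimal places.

Galilean: u_cl = 0.732 + 0.782 = 1.5140.
Relativistic: u_rel = (0.732 + 0.782) / (1 + 0.732·0.782) = 1.5140/1.5724 = 0.9628.
Δ = 1.5140 − 0.9628 = 0.5512.
(The classical prediction exceeds c; the relativistic result does not.)

Δ = 0.551c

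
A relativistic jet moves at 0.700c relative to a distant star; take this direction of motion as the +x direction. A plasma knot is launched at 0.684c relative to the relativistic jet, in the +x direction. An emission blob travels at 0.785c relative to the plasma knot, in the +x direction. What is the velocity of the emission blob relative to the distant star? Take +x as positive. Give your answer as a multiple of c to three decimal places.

0.992c

Apply u = (u' + v)/(1 + u'v/c²) successively, working outward toward the distant star.
Start: velocity of the relativistic jet relative to the distant star = 0.7000c.
Compose with the plasma knot (u' = 0.684 in the relativistic jet frame): u_1 = (0.684 + 0.700) / (1 + 0.684·0.700) = 1.3840/1.4788 = 0.9359.
Compose with the emission blob (u' = 0.785 in the plasma knot frame): u_2 = (0.785 + 0.936) / (1 + 0.785·0.936) = 1.7209/1.7347 = 0.9921.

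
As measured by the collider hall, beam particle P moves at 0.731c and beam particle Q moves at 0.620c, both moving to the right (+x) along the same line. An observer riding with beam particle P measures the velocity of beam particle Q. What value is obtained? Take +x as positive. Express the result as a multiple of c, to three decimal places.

β_A = 0.731, β_B = 0.620.
Transform to A's frame with the inverse velocity-addition law: u' = (u − v)/(1 − uv/c²), taking u = β_B and v = β_A.
u' = (0.620 − 0.731) / (1 − (0.731)(0.620)) = -0.1110/0.5468 = -0.2030.

-0.203c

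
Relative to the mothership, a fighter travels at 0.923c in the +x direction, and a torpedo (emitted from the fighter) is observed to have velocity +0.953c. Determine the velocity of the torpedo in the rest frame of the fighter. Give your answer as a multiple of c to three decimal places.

Invert the composition law: u' = (u − v)/(1 − uv/c²).
u' = (0.953 − 0.923) / (1 − (0.953)(0.923)) = 0.0300/0.1204 = 0.2492.

+0.249c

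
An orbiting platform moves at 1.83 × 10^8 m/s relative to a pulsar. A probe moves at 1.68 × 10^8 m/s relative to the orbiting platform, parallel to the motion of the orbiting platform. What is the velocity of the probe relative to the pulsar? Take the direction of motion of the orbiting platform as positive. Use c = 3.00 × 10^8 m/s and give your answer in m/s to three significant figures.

2.62 × 10^8 m/s

In units of c (dividing by 3.00 × 10^8 m/s): v = 0.610, u' = 0.560.
u = (u' + v)/(1 + u'v/c²):
u = (0.560 + 0.610) / (1 + 0.560·0.610) = 1.1700/1.3416 = 0.8721
(Galilean addition would give +1.170c, exceeding c.)
Converting back: u = 0.8721 × 3.00 × 10^8 m/s.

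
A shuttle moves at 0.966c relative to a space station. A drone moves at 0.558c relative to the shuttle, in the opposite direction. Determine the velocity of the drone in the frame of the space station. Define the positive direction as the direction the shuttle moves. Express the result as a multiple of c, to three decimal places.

+0.885c

With v = 0.966 and u' = -0.558 (in units of c),
u = (u' + v)/(1 + u'v/c²):
u = (-0.558 + 0.966) / (1 + (-0.558)·0.966) = 0.4080/0.4610 = 0.8851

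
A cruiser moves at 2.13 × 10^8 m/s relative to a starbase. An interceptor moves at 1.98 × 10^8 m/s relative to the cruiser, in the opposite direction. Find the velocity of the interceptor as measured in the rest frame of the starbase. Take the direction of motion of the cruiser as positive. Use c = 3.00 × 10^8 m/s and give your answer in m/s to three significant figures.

+2.82 × 10^7 m/s

In units of c (dividing by 3.00 × 10^8 m/s): v = 0.710, u' = -0.660.
u = (u' + v)/(1 + u'v/c²):
u = (-0.660 + 0.710) / (1 + (-0.660)·0.710) = 0.0500/0.5314 = 0.0941
Converting back: u = 0.0941 × 3.00 × 10^8 m/s.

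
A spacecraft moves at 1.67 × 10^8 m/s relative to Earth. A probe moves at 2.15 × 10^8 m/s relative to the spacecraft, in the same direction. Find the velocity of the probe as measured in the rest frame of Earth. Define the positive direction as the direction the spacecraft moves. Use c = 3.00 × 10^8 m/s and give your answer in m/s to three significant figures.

In units of c (dividing by 3.00 × 10^8 m/s): v = 0.557, u' = 0.717.
u = (u' + v)/(1 + u'v/c²):
u = (0.717 + 0.557) / (1 + 0.717·0.557) = 1.2733/1.3989 = 0.9102
(Galilean addition would give +1.273c, exceeding c.)
Converting back: u = 0.9102 × 3.00 × 10^8 m/s.

2.73 × 10^8 m/s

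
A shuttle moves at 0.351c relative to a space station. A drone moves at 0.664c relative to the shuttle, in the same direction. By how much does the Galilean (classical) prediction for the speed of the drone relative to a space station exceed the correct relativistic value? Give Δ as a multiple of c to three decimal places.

Galilean: u_cl = 0.664 + 0.351 = 1.0150.
Relativistic: u_rel = (0.664 + 0.351) / (1 + 0.664·0.351) = 1.0150/1.2331 = 0.8232.
Δ = 1.0150 − 0.8232 = 0.1918.
(The classical prediction exceeds c; the relativistic result does not.)

Δ = 0.192c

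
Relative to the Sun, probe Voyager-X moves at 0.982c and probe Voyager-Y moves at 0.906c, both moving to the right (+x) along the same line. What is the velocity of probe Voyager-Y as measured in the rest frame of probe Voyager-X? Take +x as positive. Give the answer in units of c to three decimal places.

β_A = 0.982, β_B = 0.906.
Transform to A's frame with the inverse velocity-addition law: u' = (u − v)/(1 − uv/c²), taking u = β_B and v = β_A.
u' = (0.906 − 0.982) / (1 − (0.982)(0.906)) = -0.0760/0.1103 = -0.6890.

-0.689c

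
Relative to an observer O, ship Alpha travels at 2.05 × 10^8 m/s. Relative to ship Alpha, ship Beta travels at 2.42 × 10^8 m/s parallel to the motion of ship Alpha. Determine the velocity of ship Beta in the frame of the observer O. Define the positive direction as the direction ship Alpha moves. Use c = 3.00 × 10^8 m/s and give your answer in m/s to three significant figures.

In units of c (dividing by 3.00 × 10^8 m/s): v = 0.683, u' = 0.807.
u = (u' + v)/(1 + u'v/c²):
u = (0.807 + 0.683) / (1 + 0.807·0.683) = 1.4900/1.5512 = 0.9605
Converting back: u = 0.9605 × 3.00 × 10^8 m/s.

2.88 × 10^8 m/s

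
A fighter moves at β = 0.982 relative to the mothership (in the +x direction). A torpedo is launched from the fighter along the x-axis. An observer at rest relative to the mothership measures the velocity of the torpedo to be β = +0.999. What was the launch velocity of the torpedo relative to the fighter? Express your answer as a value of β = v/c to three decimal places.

β = +0.896

Invert the composition law: u' = (u − v)/(1 − uv/c²).
u' = (0.999 − 0.982) / (1 − (0.999)(0.982)) = 0.0170/0.0190 = 0.8956.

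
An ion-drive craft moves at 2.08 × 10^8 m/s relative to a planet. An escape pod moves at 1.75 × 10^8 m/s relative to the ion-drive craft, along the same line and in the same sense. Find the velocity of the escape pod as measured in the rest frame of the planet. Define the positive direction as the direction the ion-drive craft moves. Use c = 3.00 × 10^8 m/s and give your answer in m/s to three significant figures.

In units of c (dividing by 3.00 × 10^8 m/s): v = 0.693, u' = 0.583.
u = (u' + v)/(1 + u'v/c²):
u = (0.583 + 0.693) / (1 + 0.583·0.693) = 1.2767/1.4044 = 0.9090
Converting back: u = 0.9090 × 3.00 × 10^8 m/s.

2.73 × 10^8 m/s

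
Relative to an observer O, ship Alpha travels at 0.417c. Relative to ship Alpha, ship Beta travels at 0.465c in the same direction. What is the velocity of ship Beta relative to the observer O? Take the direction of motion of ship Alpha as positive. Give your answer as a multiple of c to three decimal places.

With v = 0.417 and u' = 0.465 (in units of c),
u = (u' + v)/(1 + u'v/c²):
u = (0.465 + 0.417) / (1 + 0.465·0.417) = 0.8820/1.1939 = 0.7388

0.739c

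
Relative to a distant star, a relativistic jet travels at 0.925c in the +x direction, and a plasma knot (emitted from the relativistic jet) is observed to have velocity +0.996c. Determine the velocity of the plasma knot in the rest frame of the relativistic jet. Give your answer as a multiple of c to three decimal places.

Invert the composition law: u' = (u − v)/(1 − uv/c²).
u' = (0.996 − 0.925) / (1 − (0.996)(0.925)) = 0.0710/0.0787 = 0.9022.

+0.902c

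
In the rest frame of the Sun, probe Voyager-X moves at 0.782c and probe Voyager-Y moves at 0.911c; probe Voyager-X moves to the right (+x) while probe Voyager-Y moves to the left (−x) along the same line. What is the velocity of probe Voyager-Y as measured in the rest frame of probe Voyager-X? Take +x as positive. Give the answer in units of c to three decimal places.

-0.989c

β_A = 0.782, β_B = -0.911.
Transform to A's frame with the inverse velocity-addition law: u' = (u − v)/(1 − uv/c²), taking u = β_B and v = β_A.
u' = (-0.911 − 0.782) / (1 − (0.782)(-0.911)) = -1.6930/1.7124 = -0.9887.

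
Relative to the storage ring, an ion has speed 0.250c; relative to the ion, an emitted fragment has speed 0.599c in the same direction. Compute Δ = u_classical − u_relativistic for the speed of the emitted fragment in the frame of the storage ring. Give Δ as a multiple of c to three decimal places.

Δ = 0.111c

Galilean: u_cl = 0.599 + 0.250 = 0.8490.
Relativistic: u_rel = (0.599 + 0.250) / (1 + 0.599·0.250) = 0.8490/1.1498 = 0.7384.
Δ = 0.8490 − 0.7384 = 0.1106.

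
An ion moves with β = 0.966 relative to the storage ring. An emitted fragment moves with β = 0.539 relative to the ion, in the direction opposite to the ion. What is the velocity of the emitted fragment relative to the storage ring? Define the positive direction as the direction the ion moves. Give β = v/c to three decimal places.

β = +0.891

With v = 0.966 and u' = -0.539 (in units of c),
u = (u' + v)/(1 + u'v/c²):
u = (-0.539 + 0.966) / (1 + (-0.539)·0.966) = 0.4270/0.4793 = 0.8908
(Galilean addition would give +0.427c.)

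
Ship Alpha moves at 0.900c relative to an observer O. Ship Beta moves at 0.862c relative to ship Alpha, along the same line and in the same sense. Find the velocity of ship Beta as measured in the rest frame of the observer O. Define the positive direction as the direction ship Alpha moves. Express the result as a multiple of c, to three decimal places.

0.992c

With v = 0.900 and u' = 0.862 (in units of c),
u = (u' + v)/(1 + u'v/c²):
u = (0.862 + 0.900) / (1 + 0.862·0.900) = 1.7620/1.7758 = 0.9922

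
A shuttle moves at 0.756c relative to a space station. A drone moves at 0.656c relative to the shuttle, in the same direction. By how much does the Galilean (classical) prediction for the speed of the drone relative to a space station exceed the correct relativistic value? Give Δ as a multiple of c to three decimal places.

Δ = 0.468c

Galilean: u_cl = 0.656 + 0.756 = 1.4120.
Relativistic: u_rel = (0.656 + 0.756) / (1 + 0.656·0.756) = 1.4120/1.4959 = 0.9439.
Δ = 1.4120 − 0.9439 = 0.4681.
(The classical prediction exceeds c; the relativistic result does not.)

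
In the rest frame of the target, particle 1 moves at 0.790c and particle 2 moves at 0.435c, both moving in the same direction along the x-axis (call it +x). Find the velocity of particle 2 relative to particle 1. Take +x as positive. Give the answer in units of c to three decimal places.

β_A = 0.790, β_B = 0.435.
Transform to A's frame with the inverse velocity-addition law: u' = (u − v)/(1 − uv/c²), taking u = β_B and v = β_A.
u' = (0.435 − 0.790) / (1 − (0.790)(0.435)) = -0.3550/0.6563 = -0.5409.

-0.541c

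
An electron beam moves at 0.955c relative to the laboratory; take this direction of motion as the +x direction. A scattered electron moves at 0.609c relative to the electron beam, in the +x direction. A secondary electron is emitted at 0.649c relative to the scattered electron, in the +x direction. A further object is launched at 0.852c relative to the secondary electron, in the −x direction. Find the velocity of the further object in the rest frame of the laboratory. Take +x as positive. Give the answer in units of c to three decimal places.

Apply u = (u' + v)/(1 + u'v/c²) successively, working outward toward the laboratory.
Start: velocity of the electron beam relative to the laboratory = 0.9550c.
Compose with the scattered electron (u' = 0.609 in the electron beam frame): u_1 = (0.609 + 0.955) / (1 + 0.609·0.955) = 1.5640/1.5816 = 0.9889.
Compose with the secondary electron (u' = 0.649 in the scattered electron frame): u_2 = (0.649 + 0.989) / (1 + 0.649·0.989) = 1.6379/1.6418 = 0.9976.
Compose with the further object (u' = -0.852 in the secondary electron frame): u_3 = (-0.852 + 0.998) / (1 + (-0.852)·0.998) = 0.1456/0.1500 = 0.9706.

+0.971c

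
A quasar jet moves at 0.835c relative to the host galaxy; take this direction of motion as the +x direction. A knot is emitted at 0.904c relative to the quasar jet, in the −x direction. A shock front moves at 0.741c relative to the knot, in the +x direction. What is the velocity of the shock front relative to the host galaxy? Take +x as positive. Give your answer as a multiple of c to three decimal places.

Apply u = (u' + v)/(1 + u'v/c²) successively, working outward toward the host galaxy.
Start: velocity of the quasar jet relative to the host galaxy = 0.8350c.
Compose with the knot (u' = -0.904 in the quasar jet frame): u_1 = (-0.904 + 0.835) / (1 + (-0.904)·0.835) = -0.0690/0.2452 = -0.2814.
Compose with the shock front (u' = 0.741 in the knot frame): u_2 = (0.741 + (-0.281)) / (1 + 0.741·(-0.281)) = 0.4596/0.7914 = 0.5806.

+0.581c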